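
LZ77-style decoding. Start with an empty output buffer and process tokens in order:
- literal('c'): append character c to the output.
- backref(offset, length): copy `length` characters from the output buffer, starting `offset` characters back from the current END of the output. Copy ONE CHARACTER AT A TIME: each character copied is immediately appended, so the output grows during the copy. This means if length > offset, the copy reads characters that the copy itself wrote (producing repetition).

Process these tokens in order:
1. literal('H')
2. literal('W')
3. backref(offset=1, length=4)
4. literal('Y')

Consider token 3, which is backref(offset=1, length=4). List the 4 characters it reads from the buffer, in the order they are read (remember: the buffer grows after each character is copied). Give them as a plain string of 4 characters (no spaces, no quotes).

Answer: WWWW

Derivation:
Token 1: literal('H'). Output: "H"
Token 2: literal('W'). Output: "HW"
Token 3: backref(off=1, len=4). Buffer before: "HW" (len 2)
  byte 1: read out[1]='W', append. Buffer now: "HWW"
  byte 2: read out[2]='W', append. Buffer now: "HWWW"
  byte 3: read out[3]='W', append. Buffer now: "HWWWW"
  byte 4: read out[4]='W', append. Buffer now: "HWWWWW"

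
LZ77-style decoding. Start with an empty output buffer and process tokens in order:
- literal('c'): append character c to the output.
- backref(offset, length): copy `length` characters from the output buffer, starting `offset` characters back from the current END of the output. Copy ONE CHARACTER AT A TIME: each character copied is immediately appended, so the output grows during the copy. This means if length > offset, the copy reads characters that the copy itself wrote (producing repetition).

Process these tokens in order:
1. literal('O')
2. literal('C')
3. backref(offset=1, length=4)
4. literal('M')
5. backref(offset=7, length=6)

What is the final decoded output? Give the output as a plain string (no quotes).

Token 1: literal('O'). Output: "O"
Token 2: literal('C'). Output: "OC"
Token 3: backref(off=1, len=4) (overlapping!). Copied 'CCCC' from pos 1. Output: "OCCCCC"
Token 4: literal('M'). Output: "OCCCCCM"
Token 5: backref(off=7, len=6). Copied 'OCCCCC' from pos 0. Output: "OCCCCCMOCCCCC"

Answer: OCCCCCMOCCCCC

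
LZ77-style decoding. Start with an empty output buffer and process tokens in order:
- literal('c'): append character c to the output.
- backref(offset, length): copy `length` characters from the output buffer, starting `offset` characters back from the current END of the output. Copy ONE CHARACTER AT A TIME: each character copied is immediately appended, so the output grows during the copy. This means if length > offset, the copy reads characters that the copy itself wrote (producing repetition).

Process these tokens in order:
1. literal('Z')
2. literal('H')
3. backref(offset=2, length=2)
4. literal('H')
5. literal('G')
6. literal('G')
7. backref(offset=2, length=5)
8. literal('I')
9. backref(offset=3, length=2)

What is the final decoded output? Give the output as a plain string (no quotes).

Answer: ZHZHHGGGGGGGIGG

Derivation:
Token 1: literal('Z'). Output: "Z"
Token 2: literal('H'). Output: "ZH"
Token 3: backref(off=2, len=2). Copied 'ZH' from pos 0. Output: "ZHZH"
Token 4: literal('H'). Output: "ZHZHH"
Token 5: literal('G'). Output: "ZHZHHG"
Token 6: literal('G'). Output: "ZHZHHGG"
Token 7: backref(off=2, len=5) (overlapping!). Copied 'GGGGG' from pos 5. Output: "ZHZHHGGGGGGG"
Token 8: literal('I'). Output: "ZHZHHGGGGGGGI"
Token 9: backref(off=3, len=2). Copied 'GG' from pos 10. Output: "ZHZHHGGGGGGGIGG"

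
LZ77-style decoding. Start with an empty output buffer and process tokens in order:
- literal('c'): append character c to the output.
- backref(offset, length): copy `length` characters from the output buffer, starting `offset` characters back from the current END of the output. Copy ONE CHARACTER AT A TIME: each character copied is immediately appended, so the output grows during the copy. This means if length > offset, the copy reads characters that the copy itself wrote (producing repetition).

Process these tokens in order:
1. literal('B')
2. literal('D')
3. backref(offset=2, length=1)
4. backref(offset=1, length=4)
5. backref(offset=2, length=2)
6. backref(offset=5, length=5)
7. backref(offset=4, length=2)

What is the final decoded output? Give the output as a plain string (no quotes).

Answer: BDBBBBBBBBBBBBBB

Derivation:
Token 1: literal('B'). Output: "B"
Token 2: literal('D'). Output: "BD"
Token 3: backref(off=2, len=1). Copied 'B' from pos 0. Output: "BDB"
Token 4: backref(off=1, len=4) (overlapping!). Copied 'BBBB' from pos 2. Output: "BDBBBBB"
Token 5: backref(off=2, len=2). Copied 'BB' from pos 5. Output: "BDBBBBBBB"
Token 6: backref(off=5, len=5). Copied 'BBBBB' from pos 4. Output: "BDBBBBBBBBBBBB"
Token 7: backref(off=4, len=2). Copied 'BB' from pos 10. Output: "BDBBBBBBBBBBBBBB"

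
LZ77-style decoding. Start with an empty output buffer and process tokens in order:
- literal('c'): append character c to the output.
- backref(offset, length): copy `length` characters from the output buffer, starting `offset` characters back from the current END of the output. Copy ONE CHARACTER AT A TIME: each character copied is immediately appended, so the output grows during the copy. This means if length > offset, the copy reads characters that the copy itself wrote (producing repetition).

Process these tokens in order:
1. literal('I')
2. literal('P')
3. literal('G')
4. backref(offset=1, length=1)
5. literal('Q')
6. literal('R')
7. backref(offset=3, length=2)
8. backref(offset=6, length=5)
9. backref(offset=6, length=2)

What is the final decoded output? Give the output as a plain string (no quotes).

Answer: IPGGQRGQGGQRGQG

Derivation:
Token 1: literal('I'). Output: "I"
Token 2: literal('P'). Output: "IP"
Token 3: literal('G'). Output: "IPG"
Token 4: backref(off=1, len=1). Copied 'G' from pos 2. Output: "IPGG"
Token 5: literal('Q'). Output: "IPGGQ"
Token 6: literal('R'). Output: "IPGGQR"
Token 7: backref(off=3, len=2). Copied 'GQ' from pos 3. Output: "IPGGQRGQ"
Token 8: backref(off=6, len=5). Copied 'GGQRG' from pos 2. Output: "IPGGQRGQGGQRG"
Token 9: backref(off=6, len=2). Copied 'QG' from pos 7. Output: "IPGGQRGQGGQRGQG"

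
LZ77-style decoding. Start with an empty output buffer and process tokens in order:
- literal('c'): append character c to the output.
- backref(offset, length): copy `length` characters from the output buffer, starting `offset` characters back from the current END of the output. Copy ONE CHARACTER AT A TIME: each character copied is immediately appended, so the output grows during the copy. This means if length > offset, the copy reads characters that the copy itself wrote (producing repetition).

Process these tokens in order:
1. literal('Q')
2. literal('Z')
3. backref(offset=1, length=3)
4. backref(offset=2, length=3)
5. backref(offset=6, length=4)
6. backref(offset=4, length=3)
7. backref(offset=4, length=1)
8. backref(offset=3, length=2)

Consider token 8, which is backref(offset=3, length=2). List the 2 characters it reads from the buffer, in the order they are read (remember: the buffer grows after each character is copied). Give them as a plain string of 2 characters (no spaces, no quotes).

Token 1: literal('Q'). Output: "Q"
Token 2: literal('Z'). Output: "QZ"
Token 3: backref(off=1, len=3) (overlapping!). Copied 'ZZZ' from pos 1. Output: "QZZZZ"
Token 4: backref(off=2, len=3) (overlapping!). Copied 'ZZZ' from pos 3. Output: "QZZZZZZZ"
Token 5: backref(off=6, len=4). Copied 'ZZZZ' from pos 2. Output: "QZZZZZZZZZZZ"
Token 6: backref(off=4, len=3). Copied 'ZZZ' from pos 8. Output: "QZZZZZZZZZZZZZZ"
Token 7: backref(off=4, len=1). Copied 'Z' from pos 11. Output: "QZZZZZZZZZZZZZZZ"
Token 8: backref(off=3, len=2). Buffer before: "QZZZZZZZZZZZZZZZ" (len 16)
  byte 1: read out[13]='Z', append. Buffer now: "QZZZZZZZZZZZZZZZZ"
  byte 2: read out[14]='Z', append. Buffer now: "QZZZZZZZZZZZZZZZZZ"

Answer: ZZ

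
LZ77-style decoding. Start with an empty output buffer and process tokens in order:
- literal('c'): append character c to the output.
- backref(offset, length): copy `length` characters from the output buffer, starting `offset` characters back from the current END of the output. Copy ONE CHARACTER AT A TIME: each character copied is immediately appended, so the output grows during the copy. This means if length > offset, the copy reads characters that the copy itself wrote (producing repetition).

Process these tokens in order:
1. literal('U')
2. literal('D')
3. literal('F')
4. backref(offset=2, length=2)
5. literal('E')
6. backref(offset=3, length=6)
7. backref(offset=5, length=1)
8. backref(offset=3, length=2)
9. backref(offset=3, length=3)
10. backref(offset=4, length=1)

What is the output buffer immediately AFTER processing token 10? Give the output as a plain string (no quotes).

Answer: UDFDFEDFEDFEFFEFFEE

Derivation:
Token 1: literal('U'). Output: "U"
Token 2: literal('D'). Output: "UD"
Token 3: literal('F'). Output: "UDF"
Token 4: backref(off=2, len=2). Copied 'DF' from pos 1. Output: "UDFDF"
Token 5: literal('E'). Output: "UDFDFE"
Token 6: backref(off=3, len=6) (overlapping!). Copied 'DFEDFE' from pos 3. Output: "UDFDFEDFEDFE"
Token 7: backref(off=5, len=1). Copied 'F' from pos 7. Output: "UDFDFEDFEDFEF"
Token 8: backref(off=3, len=2). Copied 'FE' from pos 10. Output: "UDFDFEDFEDFEFFE"
Token 9: backref(off=3, len=3). Copied 'FFE' from pos 12. Output: "UDFDFEDFEDFEFFEFFE"
Token 10: backref(off=4, len=1). Copied 'E' from pos 14. Output: "UDFDFEDFEDFEFFEFFEE"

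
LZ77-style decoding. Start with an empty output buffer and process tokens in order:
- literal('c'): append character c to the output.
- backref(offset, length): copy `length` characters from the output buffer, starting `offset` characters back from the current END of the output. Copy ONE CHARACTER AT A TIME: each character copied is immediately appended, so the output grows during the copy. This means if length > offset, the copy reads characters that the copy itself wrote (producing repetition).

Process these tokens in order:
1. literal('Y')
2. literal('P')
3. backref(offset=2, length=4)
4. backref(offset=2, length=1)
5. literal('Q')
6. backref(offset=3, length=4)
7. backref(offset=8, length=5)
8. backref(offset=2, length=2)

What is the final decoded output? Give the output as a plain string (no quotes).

Answer: YPYPYPYQPYQPYPYQPQP

Derivation:
Token 1: literal('Y'). Output: "Y"
Token 2: literal('P'). Output: "YP"
Token 3: backref(off=2, len=4) (overlapping!). Copied 'YPYP' from pos 0. Output: "YPYPYP"
Token 4: backref(off=2, len=1). Copied 'Y' from pos 4. Output: "YPYPYPY"
Token 5: literal('Q'). Output: "YPYPYPYQ"
Token 6: backref(off=3, len=4) (overlapping!). Copied 'PYQP' from pos 5. Output: "YPYPYPYQPYQP"
Token 7: backref(off=8, len=5). Copied 'YPYQP' from pos 4. Output: "YPYPYPYQPYQPYPYQP"
Token 8: backref(off=2, len=2). Copied 'QP' from pos 15. Output: "YPYPYPYQPYQPYPYQPQP"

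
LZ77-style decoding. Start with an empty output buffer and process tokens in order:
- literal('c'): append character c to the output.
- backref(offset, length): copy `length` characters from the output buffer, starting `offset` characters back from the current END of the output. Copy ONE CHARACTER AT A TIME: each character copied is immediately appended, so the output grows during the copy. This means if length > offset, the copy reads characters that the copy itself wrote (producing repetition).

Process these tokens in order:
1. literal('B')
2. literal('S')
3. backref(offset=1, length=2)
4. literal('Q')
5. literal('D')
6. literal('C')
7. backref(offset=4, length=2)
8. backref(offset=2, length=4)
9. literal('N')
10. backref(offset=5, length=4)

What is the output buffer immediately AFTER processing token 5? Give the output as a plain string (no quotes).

Answer: BSSSQD

Derivation:
Token 1: literal('B'). Output: "B"
Token 2: literal('S'). Output: "BS"
Token 3: backref(off=1, len=2) (overlapping!). Copied 'SS' from pos 1. Output: "BSSS"
Token 4: literal('Q'). Output: "BSSSQ"
Token 5: literal('D'). Output: "BSSSQD"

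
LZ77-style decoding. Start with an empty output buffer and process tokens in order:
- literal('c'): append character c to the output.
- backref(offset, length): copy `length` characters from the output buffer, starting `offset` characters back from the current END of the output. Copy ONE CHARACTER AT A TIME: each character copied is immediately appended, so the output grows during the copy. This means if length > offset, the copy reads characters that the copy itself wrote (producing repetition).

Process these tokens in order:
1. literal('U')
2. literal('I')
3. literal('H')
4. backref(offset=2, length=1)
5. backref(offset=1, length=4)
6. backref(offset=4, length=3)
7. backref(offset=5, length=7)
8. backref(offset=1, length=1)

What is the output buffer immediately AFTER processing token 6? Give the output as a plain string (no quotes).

Answer: UIHIIIIIIII

Derivation:
Token 1: literal('U'). Output: "U"
Token 2: literal('I'). Output: "UI"
Token 3: literal('H'). Output: "UIH"
Token 4: backref(off=2, len=1). Copied 'I' from pos 1. Output: "UIHI"
Token 5: backref(off=1, len=4) (overlapping!). Copied 'IIII' from pos 3. Output: "UIHIIIII"
Token 6: backref(off=4, len=3). Copied 'III' from pos 4. Output: "UIHIIIIIIII"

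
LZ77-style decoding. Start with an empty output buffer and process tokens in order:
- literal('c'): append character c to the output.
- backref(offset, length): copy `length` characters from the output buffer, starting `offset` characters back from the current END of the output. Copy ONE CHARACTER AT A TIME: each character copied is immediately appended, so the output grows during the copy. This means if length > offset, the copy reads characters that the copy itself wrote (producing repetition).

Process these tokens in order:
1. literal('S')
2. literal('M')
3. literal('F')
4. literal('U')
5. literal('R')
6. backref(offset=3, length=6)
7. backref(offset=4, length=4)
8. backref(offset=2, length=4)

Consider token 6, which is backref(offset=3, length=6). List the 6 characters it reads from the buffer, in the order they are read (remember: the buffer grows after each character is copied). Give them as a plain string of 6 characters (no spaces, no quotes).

Answer: FURFUR

Derivation:
Token 1: literal('S'). Output: "S"
Token 2: literal('M'). Output: "SM"
Token 3: literal('F'). Output: "SMF"
Token 4: literal('U'). Output: "SMFU"
Token 5: literal('R'). Output: "SMFUR"
Token 6: backref(off=3, len=6). Buffer before: "SMFUR" (len 5)
  byte 1: read out[2]='F', append. Buffer now: "SMFURF"
  byte 2: read out[3]='U', append. Buffer now: "SMFURFU"
  byte 3: read out[4]='R', append. Buffer now: "SMFURFUR"
  byte 4: read out[5]='F', append. Buffer now: "SMFURFURF"
  byte 5: read out[6]='U', append. Buffer now: "SMFURFURFU"
  byte 6: read out[7]='R', append. Buffer now: "SMFURFURFUR"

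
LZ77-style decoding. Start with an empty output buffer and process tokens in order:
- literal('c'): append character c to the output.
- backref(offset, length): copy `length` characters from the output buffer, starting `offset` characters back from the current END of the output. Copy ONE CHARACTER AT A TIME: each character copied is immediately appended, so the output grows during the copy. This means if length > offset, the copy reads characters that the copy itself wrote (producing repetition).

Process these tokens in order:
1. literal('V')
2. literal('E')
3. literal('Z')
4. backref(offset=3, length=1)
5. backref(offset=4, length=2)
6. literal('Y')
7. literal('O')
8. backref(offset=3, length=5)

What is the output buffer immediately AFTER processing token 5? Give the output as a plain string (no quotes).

Token 1: literal('V'). Output: "V"
Token 2: literal('E'). Output: "VE"
Token 3: literal('Z'). Output: "VEZ"
Token 4: backref(off=3, len=1). Copied 'V' from pos 0. Output: "VEZV"
Token 5: backref(off=4, len=2). Copied 'VE' from pos 0. Output: "VEZVVE"

Answer: VEZVVE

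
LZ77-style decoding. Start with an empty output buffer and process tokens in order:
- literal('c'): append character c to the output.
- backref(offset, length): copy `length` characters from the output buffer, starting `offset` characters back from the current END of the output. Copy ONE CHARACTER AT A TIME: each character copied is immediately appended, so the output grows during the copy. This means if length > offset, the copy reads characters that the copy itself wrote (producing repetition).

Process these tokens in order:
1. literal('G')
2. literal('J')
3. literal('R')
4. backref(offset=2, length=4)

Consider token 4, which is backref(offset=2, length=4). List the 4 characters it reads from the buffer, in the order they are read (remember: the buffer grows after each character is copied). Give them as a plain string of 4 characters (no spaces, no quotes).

Answer: JRJR

Derivation:
Token 1: literal('G'). Output: "G"
Token 2: literal('J'). Output: "GJ"
Token 3: literal('R'). Output: "GJR"
Token 4: backref(off=2, len=4). Buffer before: "GJR" (len 3)
  byte 1: read out[1]='J', append. Buffer now: "GJRJ"
  byte 2: read out[2]='R', append. Buffer now: "GJRJR"
  byte 3: read out[3]='J', append. Buffer now: "GJRJRJ"
  byte 4: read out[4]='R', append. Buffer now: "GJRJRJR"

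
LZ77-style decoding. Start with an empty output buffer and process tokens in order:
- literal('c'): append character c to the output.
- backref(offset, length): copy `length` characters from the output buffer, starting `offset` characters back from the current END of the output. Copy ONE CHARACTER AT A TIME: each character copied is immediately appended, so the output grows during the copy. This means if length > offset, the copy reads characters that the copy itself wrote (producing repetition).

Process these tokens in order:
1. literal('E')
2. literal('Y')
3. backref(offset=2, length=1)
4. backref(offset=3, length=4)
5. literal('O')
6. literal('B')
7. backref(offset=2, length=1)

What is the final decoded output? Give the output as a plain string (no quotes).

Token 1: literal('E'). Output: "E"
Token 2: literal('Y'). Output: "EY"
Token 3: backref(off=2, len=1). Copied 'E' from pos 0. Output: "EYE"
Token 4: backref(off=3, len=4) (overlapping!). Copied 'EYEE' from pos 0. Output: "EYEEYEE"
Token 5: literal('O'). Output: "EYEEYEEO"
Token 6: literal('B'). Output: "EYEEYEEOB"
Token 7: backref(off=2, len=1). Copied 'O' from pos 7. Output: "EYEEYEEOBO"

Answer: EYEEYEEOBO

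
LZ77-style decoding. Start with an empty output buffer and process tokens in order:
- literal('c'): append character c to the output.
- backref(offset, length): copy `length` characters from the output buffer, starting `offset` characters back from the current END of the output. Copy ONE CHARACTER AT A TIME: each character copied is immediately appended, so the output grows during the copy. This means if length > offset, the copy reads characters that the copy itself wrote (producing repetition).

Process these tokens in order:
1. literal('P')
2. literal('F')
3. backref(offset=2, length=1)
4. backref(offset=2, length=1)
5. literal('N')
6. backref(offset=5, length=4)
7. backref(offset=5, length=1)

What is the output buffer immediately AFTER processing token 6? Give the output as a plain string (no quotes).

Answer: PFPFNPFPF

Derivation:
Token 1: literal('P'). Output: "P"
Token 2: literal('F'). Output: "PF"
Token 3: backref(off=2, len=1). Copied 'P' from pos 0. Output: "PFP"
Token 4: backref(off=2, len=1). Copied 'F' from pos 1. Output: "PFPF"
Token 5: literal('N'). Output: "PFPFN"
Token 6: backref(off=5, len=4). Copied 'PFPF' from pos 0. Output: "PFPFNPFPF"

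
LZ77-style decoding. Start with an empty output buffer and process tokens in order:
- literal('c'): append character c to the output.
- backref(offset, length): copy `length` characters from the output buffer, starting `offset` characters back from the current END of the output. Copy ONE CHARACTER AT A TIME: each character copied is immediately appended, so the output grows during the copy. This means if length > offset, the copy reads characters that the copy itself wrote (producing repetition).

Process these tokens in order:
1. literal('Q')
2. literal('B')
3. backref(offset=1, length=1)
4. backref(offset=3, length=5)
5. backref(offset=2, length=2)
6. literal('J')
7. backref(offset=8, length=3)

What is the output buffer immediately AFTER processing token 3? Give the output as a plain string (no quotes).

Token 1: literal('Q'). Output: "Q"
Token 2: literal('B'). Output: "QB"
Token 3: backref(off=1, len=1). Copied 'B' from pos 1. Output: "QBB"

Answer: QBB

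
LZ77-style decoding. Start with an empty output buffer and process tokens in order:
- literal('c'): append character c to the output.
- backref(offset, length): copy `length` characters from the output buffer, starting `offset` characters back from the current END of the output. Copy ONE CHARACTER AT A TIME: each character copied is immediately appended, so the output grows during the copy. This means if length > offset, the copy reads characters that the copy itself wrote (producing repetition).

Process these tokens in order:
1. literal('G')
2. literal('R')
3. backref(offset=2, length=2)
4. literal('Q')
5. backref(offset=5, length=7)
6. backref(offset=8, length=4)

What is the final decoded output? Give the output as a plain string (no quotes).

Answer: GRGRQGRGRQGRQGRG

Derivation:
Token 1: literal('G'). Output: "G"
Token 2: literal('R'). Output: "GR"
Token 3: backref(off=2, len=2). Copied 'GR' from pos 0. Output: "GRGR"
Token 4: literal('Q'). Output: "GRGRQ"
Token 5: backref(off=5, len=7) (overlapping!). Copied 'GRGRQGR' from pos 0. Output: "GRGRQGRGRQGR"
Token 6: backref(off=8, len=4). Copied 'QGRG' from pos 4. Output: "GRGRQGRGRQGRQGRG"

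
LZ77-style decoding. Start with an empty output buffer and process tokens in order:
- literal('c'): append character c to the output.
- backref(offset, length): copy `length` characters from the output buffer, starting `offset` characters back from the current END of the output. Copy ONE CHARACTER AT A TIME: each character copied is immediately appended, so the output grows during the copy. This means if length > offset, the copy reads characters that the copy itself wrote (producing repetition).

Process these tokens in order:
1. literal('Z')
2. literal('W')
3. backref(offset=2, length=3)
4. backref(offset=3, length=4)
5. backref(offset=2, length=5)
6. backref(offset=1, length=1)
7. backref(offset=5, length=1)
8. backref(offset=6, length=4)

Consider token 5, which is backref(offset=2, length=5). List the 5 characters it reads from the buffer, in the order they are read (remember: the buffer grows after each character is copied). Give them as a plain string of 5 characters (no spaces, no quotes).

Token 1: literal('Z'). Output: "Z"
Token 2: literal('W'). Output: "ZW"
Token 3: backref(off=2, len=3) (overlapping!). Copied 'ZWZ' from pos 0. Output: "ZWZWZ"
Token 4: backref(off=3, len=4) (overlapping!). Copied 'ZWZZ' from pos 2. Output: "ZWZWZZWZZ"
Token 5: backref(off=2, len=5). Buffer before: "ZWZWZZWZZ" (len 9)
  byte 1: read out[7]='Z', append. Buffer now: "ZWZWZZWZZZ"
  byte 2: read out[8]='Z', append. Buffer now: "ZWZWZZWZZZZ"
  byte 3: read out[9]='Z', append. Buffer now: "ZWZWZZWZZZZZ"
  byte 4: read out[10]='Z', append. Buffer now: "ZWZWZZWZZZZZZ"
  byte 5: read out[11]='Z', append. Buffer now: "ZWZWZZWZZZZZZZ"

Answer: ZZZZZ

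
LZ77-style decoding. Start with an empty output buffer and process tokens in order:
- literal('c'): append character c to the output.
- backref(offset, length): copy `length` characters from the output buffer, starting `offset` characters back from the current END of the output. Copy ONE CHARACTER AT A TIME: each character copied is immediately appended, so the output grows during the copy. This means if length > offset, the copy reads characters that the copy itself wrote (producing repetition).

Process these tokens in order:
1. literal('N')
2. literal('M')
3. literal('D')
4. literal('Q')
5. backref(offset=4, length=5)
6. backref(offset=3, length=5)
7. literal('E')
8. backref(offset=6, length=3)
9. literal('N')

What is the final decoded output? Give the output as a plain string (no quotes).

Token 1: literal('N'). Output: "N"
Token 2: literal('M'). Output: "NM"
Token 3: literal('D'). Output: "NMD"
Token 4: literal('Q'). Output: "NMDQ"
Token 5: backref(off=4, len=5) (overlapping!). Copied 'NMDQN' from pos 0. Output: "NMDQNMDQN"
Token 6: backref(off=3, len=5) (overlapping!). Copied 'DQNDQ' from pos 6. Output: "NMDQNMDQNDQNDQ"
Token 7: literal('E'). Output: "NMDQNMDQNDQNDQE"
Token 8: backref(off=6, len=3). Copied 'DQN' from pos 9. Output: "NMDQNMDQNDQNDQEDQN"
Token 9: literal('N'). Output: "NMDQNMDQNDQNDQEDQNN"

Answer: NMDQNMDQNDQNDQEDQNN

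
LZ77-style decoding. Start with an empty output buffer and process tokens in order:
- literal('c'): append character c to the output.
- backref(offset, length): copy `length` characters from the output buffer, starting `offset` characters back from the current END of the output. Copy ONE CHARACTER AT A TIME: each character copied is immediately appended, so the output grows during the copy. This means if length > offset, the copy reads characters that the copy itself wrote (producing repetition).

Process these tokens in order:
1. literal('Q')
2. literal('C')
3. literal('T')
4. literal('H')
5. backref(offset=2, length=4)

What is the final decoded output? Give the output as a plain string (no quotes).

Token 1: literal('Q'). Output: "Q"
Token 2: literal('C'). Output: "QC"
Token 3: literal('T'). Output: "QCT"
Token 4: literal('H'). Output: "QCTH"
Token 5: backref(off=2, len=4) (overlapping!). Copied 'THTH' from pos 2. Output: "QCTHTHTH"

Answer: QCTHTHTH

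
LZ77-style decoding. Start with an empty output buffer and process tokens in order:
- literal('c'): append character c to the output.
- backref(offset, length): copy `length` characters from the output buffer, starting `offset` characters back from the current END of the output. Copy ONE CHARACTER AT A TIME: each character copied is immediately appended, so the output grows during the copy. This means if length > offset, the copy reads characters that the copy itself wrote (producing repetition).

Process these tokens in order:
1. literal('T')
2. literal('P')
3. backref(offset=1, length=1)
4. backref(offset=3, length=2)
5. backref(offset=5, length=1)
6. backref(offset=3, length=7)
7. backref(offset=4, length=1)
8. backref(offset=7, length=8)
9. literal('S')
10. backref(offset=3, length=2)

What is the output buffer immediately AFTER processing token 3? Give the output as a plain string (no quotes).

Answer: TPP

Derivation:
Token 1: literal('T'). Output: "T"
Token 2: literal('P'). Output: "TP"
Token 3: backref(off=1, len=1). Copied 'P' from pos 1. Output: "TPP"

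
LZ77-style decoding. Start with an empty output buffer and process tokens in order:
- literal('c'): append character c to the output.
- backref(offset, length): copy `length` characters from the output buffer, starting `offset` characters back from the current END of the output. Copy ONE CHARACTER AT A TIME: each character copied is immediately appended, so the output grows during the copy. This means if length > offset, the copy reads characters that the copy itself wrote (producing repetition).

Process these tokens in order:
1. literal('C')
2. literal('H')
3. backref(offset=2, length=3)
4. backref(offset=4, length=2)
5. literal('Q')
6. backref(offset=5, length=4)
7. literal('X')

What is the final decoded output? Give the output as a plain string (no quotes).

Answer: CHCHCHCQHCHCX

Derivation:
Token 1: literal('C'). Output: "C"
Token 2: literal('H'). Output: "CH"
Token 3: backref(off=2, len=3) (overlapping!). Copied 'CHC' from pos 0. Output: "CHCHC"
Token 4: backref(off=4, len=2). Copied 'HC' from pos 1. Output: "CHCHCHC"
Token 5: literal('Q'). Output: "CHCHCHCQ"
Token 6: backref(off=5, len=4). Copied 'HCHC' from pos 3. Output: "CHCHCHCQHCHC"
Token 7: literal('X'). Output: "CHCHCHCQHCHCX"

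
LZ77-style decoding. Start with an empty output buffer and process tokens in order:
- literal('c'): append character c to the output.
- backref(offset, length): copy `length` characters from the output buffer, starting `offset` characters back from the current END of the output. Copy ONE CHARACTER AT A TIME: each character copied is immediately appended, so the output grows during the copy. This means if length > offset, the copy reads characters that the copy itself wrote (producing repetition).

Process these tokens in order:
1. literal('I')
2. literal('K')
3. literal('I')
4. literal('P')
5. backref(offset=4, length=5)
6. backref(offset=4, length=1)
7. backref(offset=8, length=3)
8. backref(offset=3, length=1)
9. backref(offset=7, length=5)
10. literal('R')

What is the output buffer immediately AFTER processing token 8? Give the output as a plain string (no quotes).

Answer: IKIPIKIPIKIPII

Derivation:
Token 1: literal('I'). Output: "I"
Token 2: literal('K'). Output: "IK"
Token 3: literal('I'). Output: "IKI"
Token 4: literal('P'). Output: "IKIP"
Token 5: backref(off=4, len=5) (overlapping!). Copied 'IKIPI' from pos 0. Output: "IKIPIKIPI"
Token 6: backref(off=4, len=1). Copied 'K' from pos 5. Output: "IKIPIKIPIK"
Token 7: backref(off=8, len=3). Copied 'IPI' from pos 2. Output: "IKIPIKIPIKIPI"
Token 8: backref(off=3, len=1). Copied 'I' from pos 10. Output: "IKIPIKIPIKIPII"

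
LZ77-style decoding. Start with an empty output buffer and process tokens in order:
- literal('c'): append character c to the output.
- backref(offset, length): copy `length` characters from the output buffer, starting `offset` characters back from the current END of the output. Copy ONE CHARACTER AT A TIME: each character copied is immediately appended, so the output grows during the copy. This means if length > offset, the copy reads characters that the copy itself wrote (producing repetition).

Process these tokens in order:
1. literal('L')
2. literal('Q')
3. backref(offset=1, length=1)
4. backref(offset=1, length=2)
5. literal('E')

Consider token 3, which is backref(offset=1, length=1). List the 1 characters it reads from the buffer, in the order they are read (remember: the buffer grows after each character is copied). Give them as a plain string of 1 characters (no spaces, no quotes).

Token 1: literal('L'). Output: "L"
Token 2: literal('Q'). Output: "LQ"
Token 3: backref(off=1, len=1). Buffer before: "LQ" (len 2)
  byte 1: read out[1]='Q', append. Buffer now: "LQQ"

Answer: Q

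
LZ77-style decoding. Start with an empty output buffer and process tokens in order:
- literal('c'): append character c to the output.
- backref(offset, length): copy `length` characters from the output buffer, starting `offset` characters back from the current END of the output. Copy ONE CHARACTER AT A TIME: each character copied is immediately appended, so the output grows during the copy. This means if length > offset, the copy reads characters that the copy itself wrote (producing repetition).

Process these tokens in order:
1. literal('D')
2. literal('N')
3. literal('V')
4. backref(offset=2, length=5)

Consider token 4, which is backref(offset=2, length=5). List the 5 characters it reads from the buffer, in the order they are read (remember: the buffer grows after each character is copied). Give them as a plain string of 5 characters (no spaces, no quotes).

Answer: NVNVN

Derivation:
Token 1: literal('D'). Output: "D"
Token 2: literal('N'). Output: "DN"
Token 3: literal('V'). Output: "DNV"
Token 4: backref(off=2, len=5). Buffer before: "DNV" (len 3)
  byte 1: read out[1]='N', append. Buffer now: "DNVN"
  byte 2: read out[2]='V', append. Buffer now: "DNVNV"
  byte 3: read out[3]='N', append. Buffer now: "DNVNVN"
  byte 4: read out[4]='V', append. Buffer now: "DNVNVNV"
  byte 5: read out[5]='N', append. Buffer now: "DNVNVNVN"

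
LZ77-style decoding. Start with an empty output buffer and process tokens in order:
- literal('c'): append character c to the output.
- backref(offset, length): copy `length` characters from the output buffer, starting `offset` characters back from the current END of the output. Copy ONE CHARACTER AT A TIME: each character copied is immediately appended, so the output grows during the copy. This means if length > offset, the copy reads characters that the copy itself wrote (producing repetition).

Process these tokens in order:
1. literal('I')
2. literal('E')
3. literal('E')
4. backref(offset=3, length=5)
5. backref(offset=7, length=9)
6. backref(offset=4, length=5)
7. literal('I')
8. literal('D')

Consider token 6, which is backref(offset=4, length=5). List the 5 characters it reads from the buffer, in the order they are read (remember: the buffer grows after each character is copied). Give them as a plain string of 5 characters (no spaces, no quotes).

Token 1: literal('I'). Output: "I"
Token 2: literal('E'). Output: "IE"
Token 3: literal('E'). Output: "IEE"
Token 4: backref(off=3, len=5) (overlapping!). Copied 'IEEIE' from pos 0. Output: "IEEIEEIE"
Token 5: backref(off=7, len=9) (overlapping!). Copied 'EEIEEIEEE' from pos 1. Output: "IEEIEEIEEEIEEIEEE"
Token 6: backref(off=4, len=5). Buffer before: "IEEIEEIEEEIEEIEEE" (len 17)
  byte 1: read out[13]='I', append. Buffer now: "IEEIEEIEEEIEEIEEEI"
  byte 2: read out[14]='E', append. Buffer now: "IEEIEEIEEEIEEIEEEIE"
  byte 3: read out[15]='E', append. Buffer now: "IEEIEEIEEEIEEIEEEIEE"
  byte 4: read out[16]='E', append. Buffer now: "IEEIEEIEEEIEEIEEEIEEE"
  byte 5: read out[17]='I', append. Buffer now: "IEEIEEIEEEIEEIEEEIEEEI"

Answer: IEEEI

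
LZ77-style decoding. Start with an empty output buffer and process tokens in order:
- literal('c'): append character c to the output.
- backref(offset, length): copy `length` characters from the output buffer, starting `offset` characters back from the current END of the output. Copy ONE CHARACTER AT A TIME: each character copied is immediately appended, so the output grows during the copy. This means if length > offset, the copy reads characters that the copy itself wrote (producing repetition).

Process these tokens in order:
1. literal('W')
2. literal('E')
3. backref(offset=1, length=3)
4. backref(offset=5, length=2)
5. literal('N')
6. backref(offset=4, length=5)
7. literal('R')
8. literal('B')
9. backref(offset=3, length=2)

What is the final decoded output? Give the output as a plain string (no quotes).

Answer: WEEEEWENEWENERBER

Derivation:
Token 1: literal('W'). Output: "W"
Token 2: literal('E'). Output: "WE"
Token 3: backref(off=1, len=3) (overlapping!). Copied 'EEE' from pos 1. Output: "WEEEE"
Token 4: backref(off=5, len=2). Copied 'WE' from pos 0. Output: "WEEEEWE"
Token 5: literal('N'). Output: "WEEEEWEN"
Token 6: backref(off=4, len=5) (overlapping!). Copied 'EWENE' from pos 4. Output: "WEEEEWENEWENE"
Token 7: literal('R'). Output: "WEEEEWENEWENER"
Token 8: literal('B'). Output: "WEEEEWENEWENERB"
Token 9: backref(off=3, len=2). Copied 'ER' from pos 12. Output: "WEEEEWENEWENERBER"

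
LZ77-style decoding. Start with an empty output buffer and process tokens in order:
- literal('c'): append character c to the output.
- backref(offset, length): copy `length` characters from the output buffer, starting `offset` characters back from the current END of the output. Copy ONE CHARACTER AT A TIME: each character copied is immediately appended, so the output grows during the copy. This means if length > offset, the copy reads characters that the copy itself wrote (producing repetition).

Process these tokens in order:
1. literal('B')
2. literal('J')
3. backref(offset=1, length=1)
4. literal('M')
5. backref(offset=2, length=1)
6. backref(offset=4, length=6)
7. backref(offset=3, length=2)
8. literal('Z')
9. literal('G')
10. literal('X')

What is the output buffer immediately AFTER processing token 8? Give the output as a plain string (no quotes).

Token 1: literal('B'). Output: "B"
Token 2: literal('J'). Output: "BJ"
Token 3: backref(off=1, len=1). Copied 'J' from pos 1. Output: "BJJ"
Token 4: literal('M'). Output: "BJJM"
Token 5: backref(off=2, len=1). Copied 'J' from pos 2. Output: "BJJMJ"
Token 6: backref(off=4, len=6) (overlapping!). Copied 'JJMJJJ' from pos 1. Output: "BJJMJJJMJJJ"
Token 7: backref(off=3, len=2). Copied 'JJ' from pos 8. Output: "BJJMJJJMJJJJJ"
Token 8: literal('Z'). Output: "BJJMJJJMJJJJJZ"

Answer: BJJMJJJMJJJJJZ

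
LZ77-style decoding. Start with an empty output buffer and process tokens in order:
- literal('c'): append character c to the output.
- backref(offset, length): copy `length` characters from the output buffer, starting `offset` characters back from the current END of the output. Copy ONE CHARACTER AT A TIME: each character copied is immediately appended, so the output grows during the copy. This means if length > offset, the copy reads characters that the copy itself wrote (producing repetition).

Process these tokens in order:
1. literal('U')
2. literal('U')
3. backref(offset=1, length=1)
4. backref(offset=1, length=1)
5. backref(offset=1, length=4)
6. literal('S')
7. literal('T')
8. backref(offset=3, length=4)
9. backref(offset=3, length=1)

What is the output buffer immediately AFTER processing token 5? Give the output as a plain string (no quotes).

Token 1: literal('U'). Output: "U"
Token 2: literal('U'). Output: "UU"
Token 3: backref(off=1, len=1). Copied 'U' from pos 1. Output: "UUU"
Token 4: backref(off=1, len=1). Copied 'U' from pos 2. Output: "UUUU"
Token 5: backref(off=1, len=4) (overlapping!). Copied 'UUUU' from pos 3. Output: "UUUUUUUU"

Answer: UUUUUUUU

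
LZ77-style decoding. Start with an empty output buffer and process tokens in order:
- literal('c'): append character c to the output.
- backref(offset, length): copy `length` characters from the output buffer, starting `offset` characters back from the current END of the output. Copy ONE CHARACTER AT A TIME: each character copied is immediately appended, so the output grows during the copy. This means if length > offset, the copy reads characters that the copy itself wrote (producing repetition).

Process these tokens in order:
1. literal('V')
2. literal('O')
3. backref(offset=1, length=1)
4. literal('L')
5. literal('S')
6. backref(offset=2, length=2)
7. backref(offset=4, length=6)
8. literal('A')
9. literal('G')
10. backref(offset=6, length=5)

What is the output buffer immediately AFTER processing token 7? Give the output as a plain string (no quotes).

Answer: VOOLSLSLSLSLS

Derivation:
Token 1: literal('V'). Output: "V"
Token 2: literal('O'). Output: "VO"
Token 3: backref(off=1, len=1). Copied 'O' from pos 1. Output: "VOO"
Token 4: literal('L'). Output: "VOOL"
Token 5: literal('S'). Output: "VOOLS"
Token 6: backref(off=2, len=2). Copied 'LS' from pos 3. Output: "VOOLSLS"
Token 7: backref(off=4, len=6) (overlapping!). Copied 'LSLSLS' from pos 3. Output: "VOOLSLSLSLSLS"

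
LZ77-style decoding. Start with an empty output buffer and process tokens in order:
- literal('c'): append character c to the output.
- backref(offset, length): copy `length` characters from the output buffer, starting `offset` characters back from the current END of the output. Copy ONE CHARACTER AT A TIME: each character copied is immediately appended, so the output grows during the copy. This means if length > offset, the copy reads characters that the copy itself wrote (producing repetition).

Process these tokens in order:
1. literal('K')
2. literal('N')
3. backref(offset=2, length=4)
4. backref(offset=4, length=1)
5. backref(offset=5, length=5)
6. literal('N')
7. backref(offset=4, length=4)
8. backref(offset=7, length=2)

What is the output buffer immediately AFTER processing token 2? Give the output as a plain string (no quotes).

Answer: KN

Derivation:
Token 1: literal('K'). Output: "K"
Token 2: literal('N'). Output: "KN"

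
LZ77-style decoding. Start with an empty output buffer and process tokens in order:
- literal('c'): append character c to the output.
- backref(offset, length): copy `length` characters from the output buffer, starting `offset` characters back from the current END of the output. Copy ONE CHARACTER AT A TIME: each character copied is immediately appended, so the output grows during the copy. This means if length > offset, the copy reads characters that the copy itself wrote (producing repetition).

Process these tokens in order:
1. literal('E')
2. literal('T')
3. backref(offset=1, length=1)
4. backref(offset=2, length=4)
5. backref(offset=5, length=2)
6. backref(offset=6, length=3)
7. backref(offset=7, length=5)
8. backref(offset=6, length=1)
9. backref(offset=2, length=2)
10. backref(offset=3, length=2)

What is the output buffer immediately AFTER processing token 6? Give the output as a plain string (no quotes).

Token 1: literal('E'). Output: "E"
Token 2: literal('T'). Output: "ET"
Token 3: backref(off=1, len=1). Copied 'T' from pos 1. Output: "ETT"
Token 4: backref(off=2, len=4) (overlapping!). Copied 'TTTT' from pos 1. Output: "ETTTTTT"
Token 5: backref(off=5, len=2). Copied 'TT' from pos 2. Output: "ETTTTTTTT"
Token 6: backref(off=6, len=3). Copied 'TTT' from pos 3. Output: "ETTTTTTTTTTT"

Answer: ETTTTTTTTTTT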